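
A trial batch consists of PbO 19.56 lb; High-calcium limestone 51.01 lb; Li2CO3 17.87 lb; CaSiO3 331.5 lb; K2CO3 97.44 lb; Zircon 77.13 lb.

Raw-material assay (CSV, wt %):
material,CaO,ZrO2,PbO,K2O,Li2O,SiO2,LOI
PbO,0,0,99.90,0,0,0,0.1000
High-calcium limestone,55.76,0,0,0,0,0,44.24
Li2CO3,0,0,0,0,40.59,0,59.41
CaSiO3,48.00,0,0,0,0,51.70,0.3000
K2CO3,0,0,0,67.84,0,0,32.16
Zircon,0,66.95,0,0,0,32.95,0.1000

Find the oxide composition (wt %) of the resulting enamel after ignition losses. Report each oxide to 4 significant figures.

Glass mass = 528.9 lb (batch 594.5 − LOI 65.61).
Composition: CaO 35.46%, ZrO2 9.763%, PbO 3.695%, K2O 12.50%, Li2O 1.371%, SiO2 37.21%

The intermediate values are shown, rounded to four significant figures, between the steps. All internal work runs at exact precision in all steps — every reported result includes exactly one rounding — the derived quantities (six oxide percentages, ignition loss, the yield, the totals, glass mass) are recomputed in exact precision from the weighed amounts for 528.9 lb of glass as written in the question or the answer.
Oxide masses out of the charge:
  CaO: 51.01·0.5576 + 331.5·0.4800 = 187.6 lb
  ZrO2: 77.13·0.6695 = 51.64 lb
  PbO: 19.56·0.9990 = 19.54 lb
  K2O: 97.44·0.6784 = 66.10 lb
  Li2O: 17.87·0.4059 = 7.253 lb
  SiO2: 331.5·0.5170 + 77.13·0.3295 = 196.8 lb
LOI: 19.56·0.001000 + 51.01·0.4424 + 17.87·0.5941 + 331.5·0.003000 + 97.44·0.3216 + 77.13·0.001000 = 65.61 lb
Resulting glass, batch − LOI: 594.5 − 65.61 = 528.9 lb (= the summed oxide contributions)
percent by weight: oxide/glass ×100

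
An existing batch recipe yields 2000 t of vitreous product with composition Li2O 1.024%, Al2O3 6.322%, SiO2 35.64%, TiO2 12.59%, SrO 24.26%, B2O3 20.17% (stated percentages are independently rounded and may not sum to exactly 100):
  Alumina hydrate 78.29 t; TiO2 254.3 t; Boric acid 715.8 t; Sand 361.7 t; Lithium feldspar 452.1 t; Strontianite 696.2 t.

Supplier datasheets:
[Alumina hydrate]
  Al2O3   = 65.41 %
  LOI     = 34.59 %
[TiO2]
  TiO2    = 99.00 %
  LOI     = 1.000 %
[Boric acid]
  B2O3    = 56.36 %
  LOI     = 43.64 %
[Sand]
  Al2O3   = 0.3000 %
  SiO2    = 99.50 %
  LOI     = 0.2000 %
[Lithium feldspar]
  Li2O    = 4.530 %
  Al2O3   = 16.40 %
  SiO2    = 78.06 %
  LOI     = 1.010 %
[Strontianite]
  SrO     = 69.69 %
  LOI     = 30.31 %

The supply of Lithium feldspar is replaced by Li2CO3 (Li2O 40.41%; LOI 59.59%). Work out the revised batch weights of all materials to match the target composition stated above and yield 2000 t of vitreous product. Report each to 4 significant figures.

Revised batch per 2000 t vitreous product:
  Alumina hydrate: 190.0 t
  TiO2: 254.3 t
  Boric acid: 715.8 t
  Sand: 716.4 t
  Li2CO3: 50.68 t
  Strontianite: 696.2 t
Total batch = 2623 t; LOI loss = 623.3 t

Values along the way are printed (rounded to four significant digits) on the page. Full float precision is carried from start to finish — a single rounding produces every reported number — the derived quantities are rebuilt at full float precision (yield, six oxide percentages, LOI, net glass mass, totals) starting from the weights at 2000 t of glass exactly as shown in question or answer.
Oxide-by-oxide targets in 2000 t vitreous product:
  Li2O: 1.024% × 2000 = 20.48 t
  Al2O3: 6.322% × 2000 = 126.4 t
  SiO2: 35.64% × 2000 = 712.8 t
  TiO2: 12.59% × 2000 = 251.8 t
  SrO: 24.26% × 2000 = 485.2 t
  B2O3: 20.17% × 2000 = 403.4 t
Oxide-by-oxide audit per the reported batch figures, for the quoted basis mass (oxide sums agree with the targets exact up to rounding of places):
  Li2O: 50.68·0.4041 = 20.48 t (target 20.48 t)
  Al2O3: 190.0·0.6541 + 716.4·0.003000 = 126.4 t (target 126.4 t)
  SiO2: 716.4·0.9950 = 712.8 t (target 712.8 t)
  TiO2: 254.3·0.9900 = 251.8 t (target 251.8 t)
  SrO: 696.2·0.6969 = 485.2 t (target 485.2 t)
  B2O3: 715.8·0.5636 = 403.4 t (target 403.4 t)
Glass-mass bookkeeping: total charge less LOI = 2000 t (oxide target masses add up to 2000 t; versus the stated basis of 2000 t — a pure rounding effect).
Summing the batch: Σ batch = 2623 t; the LOI term Σ batch·LOI equals 623.3 t; yield: glass divided by total = 76.24%.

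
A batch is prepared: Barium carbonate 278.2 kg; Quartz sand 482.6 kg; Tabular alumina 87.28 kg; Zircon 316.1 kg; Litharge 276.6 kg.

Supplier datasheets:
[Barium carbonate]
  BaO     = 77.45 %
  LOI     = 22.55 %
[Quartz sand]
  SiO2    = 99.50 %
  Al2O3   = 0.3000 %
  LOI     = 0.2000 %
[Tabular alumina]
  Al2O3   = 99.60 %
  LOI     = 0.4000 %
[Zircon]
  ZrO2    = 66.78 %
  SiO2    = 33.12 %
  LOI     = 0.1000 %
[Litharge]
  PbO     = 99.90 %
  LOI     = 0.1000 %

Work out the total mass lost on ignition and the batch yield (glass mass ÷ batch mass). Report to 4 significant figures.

LOI loss = 64.64 kg; glass = 1376 kg; yield = 95.51%

Values along the way appear (rounded to four significant digits) between the steps; the whole derivation keeps full float precision from start to finish; a single rounding yields every reported value — all derived quantities, including the totals, net glass mass, LOI, five oxide percentages, yield, are carried using the weight values per 1376 kg of glass at exact precision as given in the problem or the answer.
Material-by-material LOI:
  Barium carbonate: 278.2 × 0.2255 = 62.73 kg
  Quartz sand: 482.6 × 0.002000 = 0.9652 kg
  Tabular alumina: 87.28 × 0.004000 = 0.3491 kg
  Zircon: 316.1 × 0.001000 = 0.3161 kg
  Litharge: 276.6 × 0.001000 = 0.2766 kg
Total LOI = 64.64 kg
Glass = batch − LOI = 1441 − 64.64 = 1376 kg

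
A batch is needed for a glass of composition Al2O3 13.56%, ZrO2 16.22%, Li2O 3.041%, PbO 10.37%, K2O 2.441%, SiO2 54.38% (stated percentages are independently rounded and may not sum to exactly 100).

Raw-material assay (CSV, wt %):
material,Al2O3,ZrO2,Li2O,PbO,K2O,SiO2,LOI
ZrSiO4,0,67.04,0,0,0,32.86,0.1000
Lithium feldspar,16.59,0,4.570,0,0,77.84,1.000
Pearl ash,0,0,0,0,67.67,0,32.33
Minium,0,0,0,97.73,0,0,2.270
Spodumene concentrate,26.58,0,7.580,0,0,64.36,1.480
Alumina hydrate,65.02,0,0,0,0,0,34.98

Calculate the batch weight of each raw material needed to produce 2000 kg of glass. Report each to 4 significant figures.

All arithmetic maintains exact precision through the solve. The intermediate values are printed, rounded to four significant figures, when written out. Each reported figure is rounded just once. The derived quantities, including net glass mass, ignition loss, totals, the yield, six oxide percentages, are rebuilt from the weighed amounts on 2000 kg of glass in exact precision as they appear in the problem or the answer.
Target masses of each oxide per 2000 kg glass:
  Al2O3: 13.56% × 2000 = 271.2 kg
  ZrO2: 16.22% × 2000 = 324.4 kg
  Li2O: 3.041% × 2000 = 60.82 kg
  PbO: 10.37% × 2000 = 207.4 kg
  K2O: 2.441% × 2000 = 48.82 kg
  SiO2: 54.38% × 2000 = 1088 kg
Balance tally, oxide-wise, from the weights as reported, on the stated basis (target by target, the sums agree given rounding of the digits):
  Al2O3: 1056·0.1659 + 165.8·0.2658 + 79.92·0.6502 = 271.2 kg (target 271.2 kg)
  ZrO2: 483.9·0.6704 = 324.4 kg (target 324.4 kg)
  Li2O: 1056·0.04570 + 165.8·0.07580 = 60.83 kg (target 60.82 kg)
  PbO: 212.2·0.9773 = 207.4 kg (target 207.4 kg)
  K2O: 72.14·0.6767 = 48.82 kg (target 48.82 kg)
  SiO2: 483.9·0.3286 + 1056·0.7784 + 165.8·0.6436 = 1088 kg (target 1088 kg)
Consistency of the glass mass: batch Σ − ignition loss = 2000 kg (the Σ of target masses is 2000 kg; basis as stated: 2000 kg — any gap is answer rounding).
Adding the batch up: Σ batch = 2070 kg; LOI removed, Σ of batch·LOI: 69.59 kg; yield = glass ÷ total batch = 96.64%.

Batch per 2000 kg glass:
  ZrSiO4: 483.9 kg
  Lithium feldspar: 1056 kg
  Pearl ash: 72.14 kg
  Minium: 212.2 kg
  Spodumene concentrate: 165.8 kg
  Alumina hydrate: 79.92 kg
Total batch = 2070 kg; LOI loss = 69.59 kg; yield = 96.64%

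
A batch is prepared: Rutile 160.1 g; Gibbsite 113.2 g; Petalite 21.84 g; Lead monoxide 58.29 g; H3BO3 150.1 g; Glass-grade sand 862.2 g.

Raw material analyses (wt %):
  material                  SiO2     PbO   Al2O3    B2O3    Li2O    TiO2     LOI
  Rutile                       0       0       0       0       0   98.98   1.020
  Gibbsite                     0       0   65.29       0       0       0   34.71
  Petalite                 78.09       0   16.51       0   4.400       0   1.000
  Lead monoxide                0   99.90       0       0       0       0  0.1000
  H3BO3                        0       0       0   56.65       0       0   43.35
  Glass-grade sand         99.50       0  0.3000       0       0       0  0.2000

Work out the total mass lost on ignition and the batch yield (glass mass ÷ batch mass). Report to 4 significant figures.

LOI loss = 108.0 g; glass = 1258 g; yield = 92.09%

The whole derivation carries exact precision at each step — in-progress results are shown rounded off to 4 significant digits across the worked steps; a single rounding finalizes every reported result — all derived quantities (glass mass, six oxide percentages, the totals, LOI, the yield) are rebuilt starting from the weights on 1258 g of glass at exact precision, exactly as printed in problem or answer.
Loss on ignition, line by line:
  Rutile: 160.1 × 0.01020 = 1.633 g
  Gibbsite: 113.2 × 0.3471 = 39.29 g
  Petalite: 21.84 × 0.01000 = 0.2184 g
  Lead monoxide: 58.29 × 0.001000 = 0.05829 g
  H3BO3: 150.1 × 0.4335 = 65.07 g
  Glass-grade sand: 862.2 × 0.002000 = 1.724 g
Total LOI = 108.0 g
Glass = batch − LOI = 1366 − 108.0 = 1258 g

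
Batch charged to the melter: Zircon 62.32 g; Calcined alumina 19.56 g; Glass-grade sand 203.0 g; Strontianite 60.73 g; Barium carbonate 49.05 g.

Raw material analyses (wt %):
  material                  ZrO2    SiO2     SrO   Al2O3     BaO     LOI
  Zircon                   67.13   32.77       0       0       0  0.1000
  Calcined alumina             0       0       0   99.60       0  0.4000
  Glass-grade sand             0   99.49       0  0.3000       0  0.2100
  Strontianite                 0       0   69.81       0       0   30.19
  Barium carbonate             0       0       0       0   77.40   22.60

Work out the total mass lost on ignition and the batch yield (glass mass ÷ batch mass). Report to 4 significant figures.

LOI loss = 29.99 g; glass = 364.7 g; yield = 92.40%

Values along the way are displayed (rounded to four significant figures) between the steps — the whole derivation keeps exact precision throughout. Every reported value sees exactly one rounding — the derived quantities (glass mass, LOI, the totals, five oxide percentages, yield) are recomputed using the weight values on 364.7 g of glass at exact precision, as given in the question or the answer.
LOI of each material in turn:
  Zircon: 62.32 × 0.001000 = 0.06232 g
  Calcined alumina: 19.56 × 0.004000 = 0.07824 g
  Glass-grade sand: 203.0 × 0.002100 = 0.4263 g
  Strontianite: 60.73 × 0.3019 = 18.33 g
  Barium carbonate: 49.05 × 0.2260 = 11.09 g
Total LOI = 29.99 g
Glass = batch − LOI = 394.7 − 29.99 = 364.7 g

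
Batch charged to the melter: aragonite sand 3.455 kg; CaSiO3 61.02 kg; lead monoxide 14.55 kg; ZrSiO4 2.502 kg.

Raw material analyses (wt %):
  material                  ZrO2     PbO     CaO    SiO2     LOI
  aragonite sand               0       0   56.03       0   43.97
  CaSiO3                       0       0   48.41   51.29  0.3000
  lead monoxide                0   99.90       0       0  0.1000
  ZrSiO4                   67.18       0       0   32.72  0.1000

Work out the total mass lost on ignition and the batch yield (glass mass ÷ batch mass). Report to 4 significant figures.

The intermediate values are shown (rounded to four significant figures) within the worked lines; all internal work holds exact precision throughout — a single rounding finalizes each reported number; derived quantities, including yield, the totals, ignition loss, the four compositions, glass mass, are rebuilt from the batch weights on 79.81 kg of glass at exact precision exactly as shown in the problem or the answer.
Per-material ignition loss:
  aragonite sand: 3.455 × 0.4397 = 1.519 kg
  CaSiO3: 61.02 × 0.003000 = 0.1831 kg
  lead monoxide: 14.55 × 0.001000 = 0.01455 kg
  ZrSiO4: 2.502 × 0.001000 = 0.002502 kg
Total LOI = 1.719 kg
Glass = batch − LOI = 81.53 − 1.719 = 79.81 kg

LOI loss = 1.719 kg; glass = 79.81 kg; yield = 97.89%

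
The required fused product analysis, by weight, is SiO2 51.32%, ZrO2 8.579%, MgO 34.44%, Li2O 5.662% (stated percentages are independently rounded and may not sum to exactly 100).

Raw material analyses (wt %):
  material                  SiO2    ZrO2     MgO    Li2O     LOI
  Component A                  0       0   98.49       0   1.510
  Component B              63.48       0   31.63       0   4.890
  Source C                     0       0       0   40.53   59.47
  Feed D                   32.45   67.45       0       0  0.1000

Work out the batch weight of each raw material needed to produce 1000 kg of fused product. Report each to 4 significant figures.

Batch per 1000 kg fused product:
  Component A: 110.9 kg
  Component B: 743.4 kg
  Source C: 139.7 kg
  Feed D: 127.2 kg
Total batch = 1121 kg; LOI loss = 121.2 kg; yield = 89.19%

Full precision is kept all the way through. Values along the way appear rounded off to 4 significant digits in the printout — each reported number carries a single rounding; the derived quantities, including net glass mass, the totals, the yield, the four compositions, ignition loss, are re-derived starting from the weights on 1000 kg of glass at full float precision, exactly as printed in problem or answer.
Oxide mass targets, per 1000 kg fused product:
  SiO2: 51.32% × 1000 = 513.2 kg
  ZrO2: 8.579% × 1000 = 85.79 kg
  MgO: 34.44% × 1000 = 344.4 kg
  Li2O: 5.662% × 1000 = 56.62 kg
Oxide-by-oxide audit with the batch weights as given, versus the basis set out (sum by sum, the targets are met once rounding is allowed for):
  SiO2: 743.4·0.6348 + 127.2·0.3245 = 513.2 kg (target 513.2 kg)
  ZrO2: 127.2·0.6745 = 85.80 kg (target 85.79 kg)
  MgO: 110.9·0.9849 + 743.4·0.3163 = 344.4 kg (target 344.4 kg)
  Li2O: 139.7·0.4053 = 56.62 kg (target 56.62 kg)
The glass-mass cross-check: Σ batch − LOI loss = 1000 kg (summing oxide targets gives 1000 kg; versus the stated basis of 1000 kg — rounding explains the deltas).
Summing the batch: Σ batch = 1121 kg; LOI removed, Σ of batch·LOI: 121.2 kg; yield, glass over the total, = 89.19%.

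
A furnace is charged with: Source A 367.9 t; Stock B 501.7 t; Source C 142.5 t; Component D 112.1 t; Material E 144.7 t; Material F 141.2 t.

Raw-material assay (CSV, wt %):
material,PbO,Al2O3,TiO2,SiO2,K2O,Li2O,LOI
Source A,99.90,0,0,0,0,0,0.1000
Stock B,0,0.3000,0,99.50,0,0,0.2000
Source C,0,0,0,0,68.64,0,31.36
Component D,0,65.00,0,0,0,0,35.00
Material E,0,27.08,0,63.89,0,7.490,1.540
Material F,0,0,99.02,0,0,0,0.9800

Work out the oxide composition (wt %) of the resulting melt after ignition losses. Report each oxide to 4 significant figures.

Each numeric step holds full precision all the way through. Values along the way appear with 4-significant-figure rounding as written; every reported figure is rounded only once — the derived quantities (six oxide percentages, the yield, net glass mass, the totals, LOI) are re-derived in exact precision starting from the weights on 1321 t of glass, as quoted within problem or answer.
Delivered oxide masses:
  PbO: 367.9·0.9990 = 367.5 t
  Al2O3: 501.7·0.003000 + 112.1·0.6500 + 144.7·0.2708 = 113.6 t
  TiO2: 141.2·0.9902 = 139.8 t
  SiO2: 501.7·0.9950 + 144.7·0.6389 = 591.6 t
  K2O: 142.5·0.6864 = 97.81 t
  Li2O: 144.7·0.07490 = 10.84 t
LOI: 367.9·0.001000 + 501.7·0.002000 + 142.5·0.3136 + 112.1·0.3500 + 144.7·0.01540 + 141.2·0.009800 = 88.91 t
Glass = total batch minus LOI = 1410 − 88.91 = 1321 t (equal to the oxide-mass sum)
oxide / glass × 100 gives the wt %

Glass mass = 1321 t (batch 1410 − LOI 88.91).
Composition: PbO 27.82%, Al2O3 8.595%, TiO2 10.58%, SiO2 44.78%, K2O 7.403%, Li2O 0.8203%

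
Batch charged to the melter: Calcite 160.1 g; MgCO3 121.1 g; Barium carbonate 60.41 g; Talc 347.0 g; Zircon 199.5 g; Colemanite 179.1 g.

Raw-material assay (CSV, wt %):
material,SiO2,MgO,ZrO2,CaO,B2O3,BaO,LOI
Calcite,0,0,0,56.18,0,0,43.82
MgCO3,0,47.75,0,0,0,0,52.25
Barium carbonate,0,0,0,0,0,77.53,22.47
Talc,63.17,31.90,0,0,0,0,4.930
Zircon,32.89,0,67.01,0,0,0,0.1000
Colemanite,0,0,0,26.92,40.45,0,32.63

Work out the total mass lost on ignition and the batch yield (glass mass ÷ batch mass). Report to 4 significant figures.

Working values are displayed, rounded to four significant figures, in the working. Each numeric step maintains full precision throughout; each reported value is rounded once only. The derived quantities are carried at full precision (LOI, the totals, six oxide percentages, yield, glass mass) using the weight values per 844.5 g of glass, exactly as shown in the problem or the answer.
LOI of each material in turn:
  Calcite: 160.1 × 0.4382 = 70.16 g
  MgCO3: 121.1 × 0.5225 = 63.27 g
  Barium carbonate: 60.41 × 0.2247 = 13.57 g
  Talc: 347.0 × 0.04930 = 17.11 g
  Zircon: 199.5 × 0.001000 = 0.1995 g
  Colemanite: 179.1 × 0.3263 = 58.44 g
Total LOI = 222.8 g
Glass = batch − LOI = 1067 − 222.8 = 844.5 g

LOI loss = 222.8 g; glass = 844.5 g; yield = 79.13%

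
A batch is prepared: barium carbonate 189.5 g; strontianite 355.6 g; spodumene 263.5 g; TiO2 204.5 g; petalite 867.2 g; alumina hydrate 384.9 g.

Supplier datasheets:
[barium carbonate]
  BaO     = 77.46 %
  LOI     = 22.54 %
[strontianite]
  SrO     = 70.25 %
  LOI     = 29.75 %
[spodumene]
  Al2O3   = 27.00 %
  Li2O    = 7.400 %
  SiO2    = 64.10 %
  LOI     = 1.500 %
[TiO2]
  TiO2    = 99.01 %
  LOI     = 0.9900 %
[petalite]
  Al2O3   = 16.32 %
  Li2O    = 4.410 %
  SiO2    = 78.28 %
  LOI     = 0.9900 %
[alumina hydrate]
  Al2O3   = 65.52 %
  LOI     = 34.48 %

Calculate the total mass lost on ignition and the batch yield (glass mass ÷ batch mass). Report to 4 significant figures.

LOI loss = 295.8 g; glass = 1969 g; yield = 86.94%

Mid-chain values are displayed rounded to four significant digits alongside each step — all arithmetic holds full precision from start to finish. Each reported number undergoes a single rounding. Derived quantities (six oxide percentages, ignition loss, glass mass, the totals, the yield) are rebuilt in full float precision from the weighed amounts at 1969 g of glass, as written in the problem or answer text.
Per-material ignition loss:
  barium carbonate: 189.5 × 0.2254 = 42.71 g
  strontianite: 355.6 × 0.2975 = 105.8 g
  spodumene: 263.5 × 0.01500 = 3.952 g
  TiO2: 204.5 × 0.009900 = 2.025 g
  petalite: 867.2 × 0.009900 = 8.585 g
  alumina hydrate: 384.9 × 0.3448 = 132.7 g
Total LOI = 295.8 g
Glass = batch − LOI = 2265 − 295.8 = 1969 g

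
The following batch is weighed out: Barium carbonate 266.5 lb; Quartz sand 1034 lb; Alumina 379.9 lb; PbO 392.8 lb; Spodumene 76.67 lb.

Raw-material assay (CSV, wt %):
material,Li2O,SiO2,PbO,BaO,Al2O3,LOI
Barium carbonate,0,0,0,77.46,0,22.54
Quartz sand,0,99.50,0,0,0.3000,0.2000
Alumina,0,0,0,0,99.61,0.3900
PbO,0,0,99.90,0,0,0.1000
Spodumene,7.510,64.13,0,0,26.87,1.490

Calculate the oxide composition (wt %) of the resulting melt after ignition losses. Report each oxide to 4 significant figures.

Glass mass = 2085 lb (batch 2150 − LOI 65.15).
Composition: Li2O 0.2762%, SiO2 51.71%, PbO 18.82%, BaO 9.902%, Al2O3 19.29%

All internal work runs at full float precision at each step — values along the way are shown (rounded to four significant digits) on the page — a single rounding completes every reported result. All derived quantities are re-derived starting from the weights per 2085 lb of glass at exact precision (LOI, net glass mass, five oxide percentages, the totals, the yield) as quoted within problem or answer.
Mass of each oxide from the mix:
  Li2O: 76.67·0.07510 = 5.758 lb
  SiO2: 1034·0.9950 + 76.67·0.6413 = 1078 lb
  PbO: 392.8·0.9990 = 392.4 lb
  BaO: 266.5·0.7746 = 206.4 lb
  Al2O3: 1034·0.003000 + 379.9·0.9961 + 76.67·0.2687 = 402.1 lb
LOI: 266.5·0.2254 + 1034·0.002000 + 379.9·0.003900 + 392.8·0.001000 + 76.67·0.01490 = 65.15 lb
The glass mass, total less LOI, = 2150 − 65.15 = 2085 lb (= the summed oxide contributions)
wt % = 100 × oxide mass / glass mass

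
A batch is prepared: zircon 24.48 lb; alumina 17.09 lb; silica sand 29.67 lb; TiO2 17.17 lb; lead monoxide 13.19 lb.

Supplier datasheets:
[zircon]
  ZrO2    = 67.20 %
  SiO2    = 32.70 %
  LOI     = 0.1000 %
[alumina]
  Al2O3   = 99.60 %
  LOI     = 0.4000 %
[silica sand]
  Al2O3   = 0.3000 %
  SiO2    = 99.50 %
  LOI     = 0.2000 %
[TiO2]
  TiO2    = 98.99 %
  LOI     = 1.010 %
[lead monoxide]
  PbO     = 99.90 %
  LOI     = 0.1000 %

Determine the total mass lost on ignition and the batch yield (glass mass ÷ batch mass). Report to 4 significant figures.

Every computation maintains exact precision in all steps — in-progress results are displayed, rounded to four significant digits, alongside each step; exactly one rounding is applied to each reported number; all derived quantities, including LOI, the totals, the yield, net glass mass, five oxide percentages, are computed using the weight values on 101.3 lb of glass at exact precision exactly as printed in problem or answer.
Loss on ignition, line by line:
  zircon: 24.48 × 0.001000 = 0.02448 lb
  alumina: 17.09 × 0.004000 = 0.06836 lb
  silica sand: 29.67 × 0.002000 = 0.05934 lb
  TiO2: 17.17 × 0.01010 = 0.1734 lb
  lead monoxide: 13.19 × 0.001000 = 0.01319 lb
Total LOI = 0.3388 lb
Glass = batch − LOI = 101.6 − 0.3388 = 101.3 lb

LOI loss = 0.3388 lb; glass = 101.3 lb; yield = 99.67%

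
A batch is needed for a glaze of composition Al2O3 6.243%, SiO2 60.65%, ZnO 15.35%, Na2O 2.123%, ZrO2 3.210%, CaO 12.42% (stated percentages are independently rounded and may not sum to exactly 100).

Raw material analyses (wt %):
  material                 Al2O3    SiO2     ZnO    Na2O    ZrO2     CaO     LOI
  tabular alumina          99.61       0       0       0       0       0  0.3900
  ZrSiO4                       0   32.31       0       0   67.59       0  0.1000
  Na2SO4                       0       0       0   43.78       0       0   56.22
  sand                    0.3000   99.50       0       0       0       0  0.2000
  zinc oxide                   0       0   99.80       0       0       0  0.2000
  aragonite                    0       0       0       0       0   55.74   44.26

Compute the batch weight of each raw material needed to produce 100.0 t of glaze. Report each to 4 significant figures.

Intermediates are printed rounded off to 4 significant digits as written — the whole derivation holds full precision throughout — each reported value takes a single rounding — all derived quantities are rebuilt from the batch weights for 100.0 t of glass in exact precision (LOI, the totals, net glass mass, the six compositions, the yield) as set out in the problem or answer text.
Target masses of each oxide per 100.0 t glaze:
  Al2O3: 6.243% × 100.0 = 6.243 t
  SiO2: 60.65% × 100.0 = 60.65 t
  ZnO: 15.35% × 100.0 = 15.35 t
  Na2O: 2.123% × 100.0 = 2.123 t
  ZrO2: 3.210% × 100.0 = 3.210 t
  CaO: 12.42% × 100.0 = 12.42 t
Per-oxide balance check from the weights as reported, relative to the basis at hand (every target is met by its sum up to rounding of the answer):
  Al2O3: 6.089·0.9961 + 59.41·0.003000 = 6.243 t (target 6.243 t)
  SiO2: 4.749·0.3231 + 59.41·0.9950 = 60.65 t (target 60.65 t)
  ZnO: 15.38·0.9980 = 15.35 t (target 15.35 t)
  Na2O: 4.849·0.4378 = 2.123 t (target 2.123 t)
  ZrO2: 4.749·0.6759 = 3.210 t (target 3.210 t)
  CaO: 22.28·0.5574 = 12.42 t (target 12.42 t)
Consistency of the glass mass: batch total minus LOI = 99.99 t (the targets, summed, come to 100.0 t; versus the stated basis of 100.0 t — deltas are rounding alone).
Whole-batch sum: Σ batch = 112.8 t; loss to ignition Σ batch·LOI = 12.77 t; yield = glass ÷ total batch = 88.68%.

Batch per 100.0 t glaze:
  tabular alumina: 6.089 t
  ZrSiO4: 4.749 t
  Na2SO4: 4.849 t
  sand: 59.41 t
  zinc oxide: 15.38 t
  aragonite: 22.28 t
Total batch = 112.8 t; LOI loss = 12.77 t; yield = 88.68%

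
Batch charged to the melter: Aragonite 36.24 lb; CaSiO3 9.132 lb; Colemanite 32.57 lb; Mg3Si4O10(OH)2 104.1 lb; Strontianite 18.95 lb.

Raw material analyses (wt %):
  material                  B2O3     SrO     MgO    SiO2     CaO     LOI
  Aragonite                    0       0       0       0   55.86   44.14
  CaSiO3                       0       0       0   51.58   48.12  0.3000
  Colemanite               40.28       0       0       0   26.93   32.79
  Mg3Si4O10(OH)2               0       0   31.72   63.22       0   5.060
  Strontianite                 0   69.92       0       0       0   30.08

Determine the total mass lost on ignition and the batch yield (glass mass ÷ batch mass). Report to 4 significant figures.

Mid-chain values are displayed rounded off to 4 significant figures in the working — each numeric step holds exact precision throughout — every reported result undergoes a single rounding; derived quantities are re-derived starting from the weights for 163.3 lb of glass at exact precision (the totals, LOI, the yield, glass mass, the five compositions) as quoted within the problem or the answer.
Loss on ignition, line by line:
  Aragonite: 36.24 × 0.4414 = 16.00 lb
  CaSiO3: 9.132 × 0.003000 = 0.02740 lb
  Colemanite: 32.57 × 0.3279 = 10.68 lb
  Mg3Si4O10(OH)2: 104.1 × 0.05060 = 5.267 lb
  Strontianite: 18.95 × 0.3008 = 5.700 lb
Total LOI = 37.67 lb
Glass = batch − LOI = 201.0 − 37.67 = 163.3 lb

LOI loss = 37.67 lb; glass = 163.3 lb; yield = 81.26%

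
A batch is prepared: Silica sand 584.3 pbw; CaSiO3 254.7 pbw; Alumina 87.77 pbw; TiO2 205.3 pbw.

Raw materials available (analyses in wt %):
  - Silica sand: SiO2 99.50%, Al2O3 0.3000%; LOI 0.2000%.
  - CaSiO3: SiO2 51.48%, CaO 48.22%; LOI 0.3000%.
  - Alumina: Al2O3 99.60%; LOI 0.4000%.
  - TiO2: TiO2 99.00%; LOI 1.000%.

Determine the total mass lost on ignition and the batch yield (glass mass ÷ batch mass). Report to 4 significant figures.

LOI loss = 4.337 pbw; glass = 1128 pbw; yield = 99.62%

All arithmetic keeps full float precision from start to finish — in-progress results are displayed (rounded to 4 significant digits) within the worked lines. Each reported figure sees exactly one rounding. The derived quantities are rebuilt from the batch weights for 1128 pbw of glass at full precision (the totals, the yield, glass mass, four oxide percentages, LOI) as written in question or answer.
Loss on ignition, line by line:
  Silica sand: 584.3 × 0.002000 = 1.169 pbw
  CaSiO3: 254.7 × 0.003000 = 0.7641 pbw
  Alumina: 87.77 × 0.004000 = 0.3511 pbw
  TiO2: 205.3 × 0.01000 = 2.053 pbw
Total LOI = 4.337 pbw
Glass = batch − LOI = 1132 − 4.337 = 1128 pbw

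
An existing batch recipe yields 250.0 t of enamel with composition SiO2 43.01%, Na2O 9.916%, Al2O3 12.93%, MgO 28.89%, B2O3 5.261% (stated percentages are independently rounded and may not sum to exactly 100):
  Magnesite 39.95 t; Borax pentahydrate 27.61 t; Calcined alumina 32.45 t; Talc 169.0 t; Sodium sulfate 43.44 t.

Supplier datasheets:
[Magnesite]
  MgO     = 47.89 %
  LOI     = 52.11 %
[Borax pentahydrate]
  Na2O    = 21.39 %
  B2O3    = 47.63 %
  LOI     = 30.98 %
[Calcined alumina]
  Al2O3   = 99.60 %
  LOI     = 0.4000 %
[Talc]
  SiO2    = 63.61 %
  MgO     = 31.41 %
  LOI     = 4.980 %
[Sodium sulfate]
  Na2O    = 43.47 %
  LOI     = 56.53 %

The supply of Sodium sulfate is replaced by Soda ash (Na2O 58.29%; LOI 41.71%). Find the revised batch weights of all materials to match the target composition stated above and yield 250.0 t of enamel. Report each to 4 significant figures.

Each numeric step maintains full float precision through the solve; intermediates are shown rounded to four significant digits in the working; every reported result is rounded exactly once; the derived quantities are recomputed in full float precision (the yield, the five compositions, net glass mass, LOI, totals) starting from the weights on 250.0 t of glass as they appear in question or answer.
Target oxide masses per 250.0 t enamel:
  SiO2: 43.01% × 250.0 = 107.5 t
  Na2O: 9.916% × 250.0 = 24.79 t
  Al2O3: 12.93% × 250.0 = 32.33 t
  MgO: 28.89% × 250.0 = 72.22 t
  B2O3: 5.261% × 250.0 = 13.15 t
Oxide-by-oxide audit with the batch weights as given, relative to the basis at hand (summed amounts equal target values net of answer rounding effects):
  SiO2: 169.0·0.6361 = 107.5 t (target 107.5 t)
  Na2O: 27.61·0.2139 + 32.40·0.5829 = 24.79 t (target 24.79 t)
  Al2O3: 32.45·0.9960 = 32.32 t (target 32.33 t)
  MgO: 39.95·0.4789 + 169.0·0.3141 = 72.21 t (target 72.22 t)
  B2O3: 27.61·0.4763 = 13.15 t (target 13.15 t)
Auditing the glass mass value: total batch − LOI = 250.0 t (oxide target masses add up to 250.0 t; versus the stated basis of 250.0 t — deltas are rounding alone).
Adding the batch up: Σ batch = 301.4 t; Σ batch·LOI gives LOI loss = 51.43 t; the yield ratio, glass ÷ batch: 82.94%.

Revised batch per 250.0 t enamel:
  Magnesite: 39.95 t
  Borax pentahydrate: 27.61 t
  Calcined alumina: 32.45 t
  Talc: 169.0 t
  Soda ash: 32.40 t
Total batch = 301.4 t; LOI loss = 51.43 t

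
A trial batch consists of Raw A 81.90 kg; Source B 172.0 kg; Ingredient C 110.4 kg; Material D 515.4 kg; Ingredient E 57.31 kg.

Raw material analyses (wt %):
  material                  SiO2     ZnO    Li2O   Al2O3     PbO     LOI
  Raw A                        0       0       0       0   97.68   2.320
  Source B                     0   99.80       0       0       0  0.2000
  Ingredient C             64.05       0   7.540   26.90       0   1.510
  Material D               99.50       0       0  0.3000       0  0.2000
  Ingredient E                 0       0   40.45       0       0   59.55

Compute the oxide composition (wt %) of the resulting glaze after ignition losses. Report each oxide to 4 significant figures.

Full precision is carried from first step to last; intermediates are printed (rounded to four significant figures) between the steps — each reported value is rounded exactly once. Derived quantities are computed from the batch weights at 897.9 kg of glass in full float precision (net glass mass, LOI, five oxide percentages, totals, yield) precisely as stated by problem or answer.
Delivered oxide masses:
  SiO2: 110.4·0.6405 + 515.4·0.9950 = 583.5 kg
  ZnO: 172.0·0.9980 = 171.7 kg
  Li2O: 110.4·0.07540 + 57.31·0.4045 = 31.51 kg
  Al2O3: 110.4·0.2690 + 515.4·0.003000 = 31.24 kg
  PbO: 81.90·0.9768 = 80.00 kg
LOI: 81.90·0.02320 + 172.0·0.002000 + 110.4·0.01510 + 515.4·0.002000 + 57.31·0.5955 = 39.07 kg
Glass mass = batch − LOI = 937.0 − 39.07 = 897.9 kg (= the summed oxide contributions)
each oxide over glass, ×100, is wt %

Glass mass = 897.9 kg (batch 937.0 − LOI 39.07).
Composition: SiO2 64.99%, ZnO 19.12%, Li2O 3.509%, Al2O3 3.479%, PbO 8.909%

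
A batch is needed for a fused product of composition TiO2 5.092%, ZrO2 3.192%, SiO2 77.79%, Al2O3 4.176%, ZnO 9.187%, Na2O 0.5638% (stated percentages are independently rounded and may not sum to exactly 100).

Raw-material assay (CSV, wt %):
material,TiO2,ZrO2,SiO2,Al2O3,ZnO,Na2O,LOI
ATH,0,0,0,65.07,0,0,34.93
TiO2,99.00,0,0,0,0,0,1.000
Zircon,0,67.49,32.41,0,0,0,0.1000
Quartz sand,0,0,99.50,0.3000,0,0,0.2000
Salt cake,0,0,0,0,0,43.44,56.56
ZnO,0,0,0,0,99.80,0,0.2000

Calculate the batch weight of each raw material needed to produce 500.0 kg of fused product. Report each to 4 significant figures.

Values along the way are printed, rounded to 4 significant figures, at each printed step. Every computation runs at full float precision end to end; every reported figure is rounded just once — derived quantities, which include ignition loss, net glass mass, yield, totals, the six compositions, are carried in full precision, as written in problem or answer, from the weighed amounts for 500.0 kg of glass.
The oxide mass targets at 500.0 kg fused product:
  TiO2: 5.092% × 500.0 = 25.46 kg
  ZrO2: 3.192% × 500.0 = 15.96 kg
  SiO2: 77.79% × 500.0 = 389.0 kg
  Al2O3: 4.176% × 500.0 = 20.88 kg
  ZnO: 9.187% × 500.0 = 45.94 kg
  Na2O: 0.5638% × 500.0 = 2.819 kg
Balance tally, oxide-wise, using the reported weights, for the quoted basis mass (sums match the target masses exact up to rounding of places):
  TiO2: 25.72·0.9900 = 25.46 kg (target 25.46 kg)
  ZrO2: 23.65·0.6749 = 15.96 kg (target 15.96 kg)
  SiO2: 23.65·0.3241 + 383.2·0.9950 = 388.9 kg (target 389.0 kg)
  Al2O3: 30.32·0.6507 + 383.2·0.003000 = 20.88 kg (target 20.88 kg)
  ZnO: 46.03·0.9980 = 45.94 kg (target 45.94 kg)
  Na2O: 6.489·0.4344 = 2.819 kg (target 2.819 kg)
Glass-mass sanity pass: batch Σ − ignition loss = 500.0 kg (per-oxide target masses sum to 500.0 kg; versus the stated basis of 500.0 kg — any gap is answer rounding).
Summing the batch: Σ batch = 515.4 kg; LOI loss = Σ batch·LOI = 15.40 kg; yield: glass divided by total = 97.01%.

Batch per 500.0 kg fused product:
  ATH: 30.32 kg
  TiO2: 25.72 kg
  Zircon: 23.65 kg
  Quartz sand: 383.2 kg
  Salt cake: 6.489 kg
  ZnO: 46.03 kg
Total batch = 515.4 kg; LOI loss = 15.40 kg; yield = 97.01%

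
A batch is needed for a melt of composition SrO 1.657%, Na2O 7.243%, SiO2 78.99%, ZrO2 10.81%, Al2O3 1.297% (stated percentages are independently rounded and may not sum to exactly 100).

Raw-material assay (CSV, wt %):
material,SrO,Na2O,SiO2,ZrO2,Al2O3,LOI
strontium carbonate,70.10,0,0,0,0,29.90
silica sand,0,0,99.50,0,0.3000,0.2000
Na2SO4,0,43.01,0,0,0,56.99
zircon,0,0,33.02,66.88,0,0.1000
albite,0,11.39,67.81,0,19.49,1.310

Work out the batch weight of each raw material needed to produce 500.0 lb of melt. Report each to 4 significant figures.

All internal work carries full precision in all steps. Mid-chain values appear, with 4-significant-digit rounding, at each printed step; a single rounding finalizes each reported result — derived quantities, including LOI, glass mass, yield, the totals, five oxide percentages, are carried from the batch weights for 500.0 lb of glass at full precision as set out in question or answer.
Oxide mass targets, per 500.0 lb melt:
  SrO: 1.657% × 500.0 = 8.285 lb
  Na2O: 7.243% × 500.0 = 36.22 lb
  SiO2: 78.99% × 500.0 = 395.0 lb
  ZrO2: 10.81% × 500.0 = 54.05 lb
  Al2O3: 1.297% × 500.0 = 6.485 lb
Verifying the oxide balance with the batch weights as given, per the basis as stated (every target is met by its sum given rounding of the digits):
  SrO: 11.82·0.7010 = 8.286 lb (target 8.285 lb)
  Na2O: 76.82·0.4301 + 27.87·0.1139 = 36.21 lb (target 36.22 lb)
  SiO2: 351.1·0.9950 + 80.82·0.3302 + 27.87·0.6781 = 394.9 lb (target 395.0 lb)
  ZrO2: 80.82·0.6688 = 54.05 lb (target 54.05 lb)
  Al2O3: 351.1·0.003000 + 27.87·0.1949 = 6.485 lb (target 6.485 lb)
Glass-mass closure: total batch − LOI = 500.0 lb (per-oxide target masses sum to 500.0 lb; stated basis 500.0 lb — gaps are rounding artifacts).
Whole-batch sum: Σ batch = 548.4 lb; LOI loss = Σ batch·LOI = 48.46 lb; the yield ratio, glass ÷ batch: 91.16%.

Batch per 500.0 lb melt:
  strontium carbonate: 11.82 lb
  silica sand: 351.1 lb
  Na2SO4: 76.82 lb
  zircon: 80.82 lb
  albite: 27.87 lb
Total batch = 548.4 lb; LOI loss = 48.46 lb; yield = 91.16%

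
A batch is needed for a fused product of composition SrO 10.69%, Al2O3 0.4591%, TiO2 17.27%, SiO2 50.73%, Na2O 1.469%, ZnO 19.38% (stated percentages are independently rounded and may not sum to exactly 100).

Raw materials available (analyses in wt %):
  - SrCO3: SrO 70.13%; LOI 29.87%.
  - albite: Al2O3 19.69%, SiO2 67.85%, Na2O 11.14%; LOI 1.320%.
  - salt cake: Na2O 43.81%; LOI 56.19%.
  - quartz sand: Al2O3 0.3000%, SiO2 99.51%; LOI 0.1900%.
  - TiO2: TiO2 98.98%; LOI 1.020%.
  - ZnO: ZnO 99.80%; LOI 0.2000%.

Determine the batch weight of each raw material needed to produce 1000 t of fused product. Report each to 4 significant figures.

The whole derivation keeps full precision at every stage; mid-chain values are shown rounded to four significant figures in the working. Exactly one rounding lands on each reported value — derived quantities, which include totals, glass mass, six oxide percentages, ignition loss, the yield, are computed at full float precision, precisely as stated by the question or the answer, using the weight values for 1000 t of glass.
Target masses of each oxide per 1000 t fused product:
  SrO: 10.69% × 1000 = 106.9 t
  Al2O3: 0.4591% × 1000 = 4.591 t
  TiO2: 17.27% × 1000 = 172.7 t
  SiO2: 50.73% × 1000 = 507.3 t
  Na2O: 1.469% × 1000 = 14.69 t
  ZnO: 19.38% × 1000 = 193.8 t
Checking each oxide sum applying the batch weights above, relative to the basis at hand (oxide sums agree with the targets up to rounding of the answer):
  SrO: 152.4·0.7013 = 106.9 t (target 106.9 t)
  Al2O3: 15.71·0.1969 + 499.1·0.003000 = 4.591 t (target 4.591 t)
  TiO2: 174.5·0.9898 = 172.7 t (target 172.7 t)
  SiO2: 15.71·0.6785 + 499.1·0.9951 = 507.3 t (target 507.3 t)
  Na2O: 15.71·0.1114 + 29.54·0.4381 = 14.69 t (target 14.69 t)
  ZnO: 194.2·0.9980 = 193.8 t (target 193.8 t)
The glass-mass cross-check: Σ batch − LOI loss = 1000 t (targets for the oxides total 1000 t; with the basis standing at 1000 t — deltas are rounding alone).
Total batch = Σ batch = 1065 t; the LOI term Σ batch·LOI equals 65.44 t; glass ÷ batch gives a yield of 93.86%.

Batch per 1000 t fused product:
  SrCO3: 152.4 t
  albite: 15.71 t
  salt cake: 29.54 t
  quartz sand: 499.1 t
  TiO2: 174.5 t
  ZnO: 194.2 t
Total batch = 1065 t; LOI loss = 65.44 t; yield = 93.86%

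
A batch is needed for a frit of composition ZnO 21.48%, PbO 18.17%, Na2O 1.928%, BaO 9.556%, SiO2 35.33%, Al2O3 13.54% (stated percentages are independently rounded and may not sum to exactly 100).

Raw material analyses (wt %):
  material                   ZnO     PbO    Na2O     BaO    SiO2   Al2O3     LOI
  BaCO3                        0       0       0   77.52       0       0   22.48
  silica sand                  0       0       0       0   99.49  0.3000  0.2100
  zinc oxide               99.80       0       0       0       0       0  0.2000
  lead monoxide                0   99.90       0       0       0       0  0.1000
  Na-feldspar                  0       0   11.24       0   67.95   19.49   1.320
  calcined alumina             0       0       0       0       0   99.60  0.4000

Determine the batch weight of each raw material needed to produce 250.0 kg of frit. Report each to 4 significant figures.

Batch per 250.0 kg frit:
  BaCO3: 30.82 kg
  silica sand: 59.49 kg
  zinc oxide: 53.81 kg
  lead monoxide: 45.47 kg
  Na-feldspar: 42.88 kg
  calcined alumina: 25.42 kg
Total batch = 257.9 kg; LOI loss = 7.874 kg; yield = 96.95%

Every computation runs at exact precision end to end — values along the way are shown rounded to 4 significant digits in the working — exactly one rounding is applied to each reported number; all derived quantities are rebuilt from the weighed amounts per 250.0 kg of glass in full float precision (the six compositions, totals, ignition loss, the yield, net glass mass), as set out in question or answer.
Target masses of each oxide per 250.0 kg frit:
  ZnO: 21.48% × 250.0 = 53.70 kg
  PbO: 18.17% × 250.0 = 45.42 kg
  Na2O: 1.928% × 250.0 = 4.820 kg
  BaO: 9.556% × 250.0 = 23.89 kg
  SiO2: 35.33% × 250.0 = 88.32 kg
  Al2O3: 13.54% × 250.0 = 33.85 kg
Checking each oxide sum with the batch weights as given, on the stated basis (every target is met by its sum inside rounding margins):
  ZnO: 53.81·0.9980 = 53.70 kg (target 53.70 kg)
  PbO: 45.47·0.9990 = 45.42 kg (target 45.42 kg)
  Na2O: 42.88·0.1124 = 4.820 kg (target 4.820 kg)
  BaO: 30.82·0.7752 = 23.89 kg (target 23.89 kg)
  SiO2: 59.49·0.9949 + 42.88·0.6795 = 88.32 kg (target 88.32 kg)
  Al2O3: 59.49·0.003000 + 42.88·0.1949 + 25.42·0.9960 = 33.85 kg (target 33.85 kg)
Mass balance on the glass: total charge less LOI = 250.0 kg (targets for the oxides total 250.0 kg; with the basis standing at 250.0 kg — differing by rounding only).
Summing the batch: Σ batch = 257.9 kg; the LOI term Σ batch·LOI equals 7.874 kg; yield, glass over the total, = 96.95%.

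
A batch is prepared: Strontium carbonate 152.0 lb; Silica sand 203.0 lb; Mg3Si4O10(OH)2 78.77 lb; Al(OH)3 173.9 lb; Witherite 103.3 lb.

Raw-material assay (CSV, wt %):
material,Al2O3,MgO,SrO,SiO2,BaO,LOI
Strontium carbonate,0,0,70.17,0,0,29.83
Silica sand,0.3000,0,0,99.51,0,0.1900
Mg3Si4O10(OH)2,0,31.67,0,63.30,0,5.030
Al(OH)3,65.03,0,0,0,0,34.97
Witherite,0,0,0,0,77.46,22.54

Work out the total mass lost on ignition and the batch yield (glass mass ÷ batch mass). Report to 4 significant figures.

Working values are shown, rounded to four significant figures, when written out; the whole derivation maintains exact precision in every operation; every reported value receives exactly one rounding. All derived quantities (the totals, yield, the five compositions, ignition loss, glass mass) are rebuilt in exact precision from the weighed amounts on 577.2 lb of glass precisely as stated by question or answer.
Each material's LOI contribution:
  Strontium carbonate: 152.0 × 0.2983 = 45.34 lb
  Silica sand: 203.0 × 0.001900 = 0.3857 lb
  Mg3Si4O10(OH)2: 78.77 × 0.05030 = 3.962 lb
  Al(OH)3: 173.9 × 0.3497 = 60.81 lb
  Witherite: 103.3 × 0.2254 = 23.28 lb
Total LOI = 133.8 lb
Glass = batch − LOI = 711.0 − 133.8 = 577.2 lb

LOI loss = 133.8 lb; glass = 577.2 lb; yield = 81.18%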